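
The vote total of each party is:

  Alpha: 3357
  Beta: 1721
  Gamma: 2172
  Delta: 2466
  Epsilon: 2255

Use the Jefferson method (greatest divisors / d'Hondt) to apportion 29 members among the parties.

Alpha 8, Beta 4, Gamma 5, Delta 6, Epsilon 6

Standard divisor 11971/29 ≈ 412.793; standard quotas: Alpha 8.132, Beta 4.169, Gamma 5.262, Delta 5.974, Epsilon 5.463.
Rounding down gives 8, 4, 5, 5, 5 = 27 seats, so the divisor must be adjusted.
With modified divisor 374: modified quotas Alpha 8.976, Beta 4.602, Gamma 5.807, Delta 6.594, Epsilon 6.029.
Rounding down: Alpha 8, Beta 4, Gamma 5, Delta 6, Epsilon 6 (total 29).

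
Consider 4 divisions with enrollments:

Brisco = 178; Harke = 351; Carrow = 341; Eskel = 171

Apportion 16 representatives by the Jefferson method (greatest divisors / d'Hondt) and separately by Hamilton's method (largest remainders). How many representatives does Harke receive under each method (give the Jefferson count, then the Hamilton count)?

Jefferson: Brisco 3, Harke 6, Carrow 5, Eskel 2.
Hamilton: Brisco 3, Harke 5, Carrow 5, Eskel 3.
Harke gets 6 under Jefferson and 5 under Hamilton.

6 and 5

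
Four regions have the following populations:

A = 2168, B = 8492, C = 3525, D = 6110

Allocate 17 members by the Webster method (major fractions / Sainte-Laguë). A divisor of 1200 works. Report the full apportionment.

A 2, B 7, C 3, D 5

With modified divisor 1200: modified quotas A 1.807, B 7.077, C 2.938, D 5.092.
Rounding to the nearest integer: A 2, B 7, C 3, D 5 (total 17).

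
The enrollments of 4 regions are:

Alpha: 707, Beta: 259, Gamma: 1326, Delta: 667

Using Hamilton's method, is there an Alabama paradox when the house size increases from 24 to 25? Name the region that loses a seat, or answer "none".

none

At 24 seats: Alpha 6, Beta 2, Gamma 11, Delta 5.
At 25 seats: Alpha 6, Beta 2, Gamma 11, Delta 6.
No region's allocation decreased.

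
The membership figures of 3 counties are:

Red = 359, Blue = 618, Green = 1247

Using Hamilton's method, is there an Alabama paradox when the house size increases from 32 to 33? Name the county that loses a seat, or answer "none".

none

At 32 seats: Red 5, Blue 9, Green 18.
At 33 seats: Red 5, Blue 9, Green 19.
No county's allocation decreased.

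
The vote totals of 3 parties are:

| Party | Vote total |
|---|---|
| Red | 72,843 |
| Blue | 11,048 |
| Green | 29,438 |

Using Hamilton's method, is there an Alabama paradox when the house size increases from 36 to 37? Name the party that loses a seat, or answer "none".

At 36 seats: Red 23, Blue 4, Green 9.
At 37 seats: Red 24, Blue 3, Green 10.
Blue drops from 4 to 3.

Blue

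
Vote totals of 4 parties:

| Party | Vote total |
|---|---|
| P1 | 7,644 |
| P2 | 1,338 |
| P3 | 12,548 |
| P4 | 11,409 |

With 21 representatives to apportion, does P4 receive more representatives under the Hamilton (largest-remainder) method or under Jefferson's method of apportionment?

Hamilton: P1 5, P2 1, P3 8, P4 7.
Jefferson: P1 5, P2 0, P3 8, P4 8.
P4 gets 7 under Hamilton and 8 under Jefferson.

Jefferson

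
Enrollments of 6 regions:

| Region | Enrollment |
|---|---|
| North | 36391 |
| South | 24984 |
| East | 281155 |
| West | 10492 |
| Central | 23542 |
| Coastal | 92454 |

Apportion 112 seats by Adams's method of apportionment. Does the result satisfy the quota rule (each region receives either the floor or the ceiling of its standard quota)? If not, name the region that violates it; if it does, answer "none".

Standard quotas: North 8.690, South 5.966, East 67.139, West 2.505, Central 5.622, Coastal 22.078.
Adams allocation: North 9, South 6, East 66, West 3, Central 6, Coastal 22.
East has quota 67.139 (lower 67, upper 68) but receives 66 — outside the quota interval.

East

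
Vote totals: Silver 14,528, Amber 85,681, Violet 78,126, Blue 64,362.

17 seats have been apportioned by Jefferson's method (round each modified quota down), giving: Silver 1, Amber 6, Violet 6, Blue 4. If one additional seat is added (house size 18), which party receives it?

Blue

Priority for the next seat is population ÷ (current seats + 1).
Priorities: Silver 7264.000, Amber 12240.143, Violet 11160.857, Blue 12872.400.
Highest priority: Blue.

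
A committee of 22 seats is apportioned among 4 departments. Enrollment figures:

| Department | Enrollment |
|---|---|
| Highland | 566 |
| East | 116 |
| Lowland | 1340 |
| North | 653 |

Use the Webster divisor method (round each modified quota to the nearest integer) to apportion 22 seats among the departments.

Standard divisor 2675/22 ≈ 121.591; standard quotas: Highland 4.655, East 0.954, Lowland 11.021, North 5.370.
Rounding to the nearest integer gives Highland 5, East 1, Lowland 11, North 5 — total 22, matching the house size, so no adjustment is needed.

Highland: 5, East: 1, Lowland: 11, North: 5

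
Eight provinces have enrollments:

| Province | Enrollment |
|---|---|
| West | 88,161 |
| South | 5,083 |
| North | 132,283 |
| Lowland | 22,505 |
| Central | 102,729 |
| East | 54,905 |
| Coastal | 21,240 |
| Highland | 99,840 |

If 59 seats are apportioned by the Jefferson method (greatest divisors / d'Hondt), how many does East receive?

Standard divisor 526746/59 ≈ 8927.898; standard quotas: West 9.875, South 0.569, North 14.817, Lowland 2.521, Central 11.507, East 6.150, Coastal 2.379, Highland 11.183.
Rounding down gives 9, 0, 14, 2, 11, 6, 2, 11 = 55 seats, so the divisor must be adjusted.
With modified divisor 8300: modified quotas West 10.622, South 0.612, North 15.938, Lowland 2.711, Central 12.377, East 6.615, Coastal 2.559, Highland 12.029.
Rounding down: West 10, South 0, North 15, Lowland 2, Central 12, East 6, Coastal 2, Highland 12 (total 59).
East receives 6.

6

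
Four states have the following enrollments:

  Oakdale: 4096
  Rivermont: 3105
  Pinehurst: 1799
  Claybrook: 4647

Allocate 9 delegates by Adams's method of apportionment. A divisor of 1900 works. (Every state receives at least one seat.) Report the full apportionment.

Oakdale=3, Rivermont=2, Pinehurst=1, Claybrook=3

With modified divisor 1900: modified quotas Oakdale 2.156, Rivermont 1.634, Pinehurst 0.947, Claybrook 2.446.
Rounding up: Oakdale 3, Rivermont 2, Pinehurst 1, Claybrook 3 (total 9).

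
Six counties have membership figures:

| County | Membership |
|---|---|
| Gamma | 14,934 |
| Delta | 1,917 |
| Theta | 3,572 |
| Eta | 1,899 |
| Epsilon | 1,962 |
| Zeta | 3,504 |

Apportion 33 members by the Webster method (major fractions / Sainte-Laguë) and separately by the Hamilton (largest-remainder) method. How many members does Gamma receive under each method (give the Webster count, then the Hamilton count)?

Webster: Gamma 19, Delta 2, Theta 4, Eta 2, Epsilon 2, Zeta 4.
Hamilton: Gamma 18, Delta 2, Theta 4, Eta 2, Epsilon 3, Zeta 4.
Gamma gets 19 under Webster and 18 under Hamilton.

19 and 18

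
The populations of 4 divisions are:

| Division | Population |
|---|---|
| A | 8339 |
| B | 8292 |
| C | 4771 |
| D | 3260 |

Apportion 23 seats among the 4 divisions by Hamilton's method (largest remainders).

A=8, B=8, C=4, D=3

The standard divisor is 24662/23 ≈ 1072.261.
Standard quotas: A 7.7770, B 7.7332, C 4.4495, D 3.0403.
Lower quotas: A 7, B 7, C 4, D 3 (sum 21, leaving 2 seats).
Remainders in descending order: A 0.7770, B 0.7332, C 0.4495, D 0.0403.
Largest remainders: A, B receive the extra seats.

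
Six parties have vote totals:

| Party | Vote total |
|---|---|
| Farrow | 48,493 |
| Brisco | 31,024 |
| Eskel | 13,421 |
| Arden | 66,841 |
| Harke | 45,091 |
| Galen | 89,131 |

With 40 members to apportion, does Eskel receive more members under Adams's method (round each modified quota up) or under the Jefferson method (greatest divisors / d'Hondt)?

Adams: Farrow 7, Brisco 4, Eskel 2, Arden 9, Harke 6, Galen 12.
Jefferson: Farrow 7, Brisco 4, Eskel 1, Arden 9, Harke 6, Galen 13.
Eskel gets 2 under Adams and 1 under Jefferson.

Adams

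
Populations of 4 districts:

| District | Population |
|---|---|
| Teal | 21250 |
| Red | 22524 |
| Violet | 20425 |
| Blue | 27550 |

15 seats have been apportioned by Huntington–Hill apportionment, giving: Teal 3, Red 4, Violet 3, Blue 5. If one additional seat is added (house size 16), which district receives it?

Priority for the next seat is population ÷ (√(s·(s+1))).
Priorities: Teal 6134.347, Red 5036.520, Violet 5896.190, Blue 5029.919.
Highest priority: Teal.

Teal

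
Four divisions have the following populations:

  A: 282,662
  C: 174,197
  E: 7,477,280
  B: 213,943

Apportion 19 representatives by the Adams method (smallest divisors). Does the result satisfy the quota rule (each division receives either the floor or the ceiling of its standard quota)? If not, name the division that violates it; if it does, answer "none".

Standard quotas: A 0.659, C 0.406, E 17.436, B 0.499.
Adams allocation: A 1, C 1, E 16, B 1.
E has quota 17.436 (lower 17, upper 18) but receives 16 — outside the quota interval.

E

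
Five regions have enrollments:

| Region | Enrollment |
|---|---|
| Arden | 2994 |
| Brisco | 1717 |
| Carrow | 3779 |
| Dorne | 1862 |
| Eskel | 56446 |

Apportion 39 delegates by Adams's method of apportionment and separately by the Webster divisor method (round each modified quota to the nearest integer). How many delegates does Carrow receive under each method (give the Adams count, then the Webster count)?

3 and 2

Adams: Arden 2, Brisco 1, Carrow 3, Dorne 2, Eskel 31.
Webster: Arden 2, Brisco 1, Carrow 2, Dorne 1, Eskel 33.
Carrow gets 3 under Adams and 2 under Webster.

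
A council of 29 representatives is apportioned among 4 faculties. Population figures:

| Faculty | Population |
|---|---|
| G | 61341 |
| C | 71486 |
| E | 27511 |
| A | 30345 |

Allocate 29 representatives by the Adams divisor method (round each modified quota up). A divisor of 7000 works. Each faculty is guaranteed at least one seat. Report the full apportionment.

With modified divisor 7000: modified quotas G 8.763, C 10.212, E 3.930, A 4.335.
Rounding up: G 9, C 11, E 4, A 5 (total 29).

G=9, C=11, E=4, A=5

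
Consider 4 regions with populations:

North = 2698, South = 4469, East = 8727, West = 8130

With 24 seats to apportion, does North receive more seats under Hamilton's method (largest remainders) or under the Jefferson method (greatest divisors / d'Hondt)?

Hamilton

Hamilton: North 3, South 4, East 9, West 8.
Jefferson: North 2, South 4, East 9, West 9.
North gets 3 under Hamilton and 2 under Jefferson.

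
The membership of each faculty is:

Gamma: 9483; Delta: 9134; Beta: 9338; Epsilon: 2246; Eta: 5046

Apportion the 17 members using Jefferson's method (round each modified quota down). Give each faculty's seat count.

Standard divisor 35247/17 ≈ 2073.353; standard quotas: Gamma 4.574, Delta 4.405, Beta 4.504, Epsilon 1.083, Eta 2.434.
Rounding down gives 4, 4, 4, 1, 2 = 15 seats, so the divisor must be adjusted.
With modified divisor 1850: modified quotas Gamma 5.126, Delta 4.937, Beta 5.048, Epsilon 1.214, Eta 2.728.
Rounding down: Gamma 5, Delta 4, Beta 5, Epsilon 1, Eta 2 (total 17).

Gamma 5; Delta 4; Beta 5; Epsilon 1; Eta 2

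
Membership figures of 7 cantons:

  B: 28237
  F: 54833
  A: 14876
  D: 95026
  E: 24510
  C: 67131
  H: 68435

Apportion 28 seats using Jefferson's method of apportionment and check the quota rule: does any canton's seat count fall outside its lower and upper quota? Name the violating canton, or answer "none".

Standard quotas: B 2.239, F 4.349, A 1.180, D 7.536, E 1.944, C 5.324, H 5.428.
Jefferson allocation: B 2, F 4, A 1, D 8, E 2, C 5, H 6.
Every allocation lies between the lower and upper quota.

none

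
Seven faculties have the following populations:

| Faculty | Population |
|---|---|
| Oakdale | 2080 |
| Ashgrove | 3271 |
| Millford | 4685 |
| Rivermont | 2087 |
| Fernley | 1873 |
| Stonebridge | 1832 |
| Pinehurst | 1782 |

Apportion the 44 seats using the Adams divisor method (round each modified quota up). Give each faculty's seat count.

Oakdale 5, Ashgrove 8, Millford 11, Rivermont 5, Fernley 5, Stonebridge 5, Pinehurst 5

Standard divisor 17610/44 ≈ 400.227; standard quotas: Oakdale 5.197, Ashgrove 8.173, Millford 11.706, Rivermont 5.215, Fernley 4.680, Stonebridge 4.577, Pinehurst 4.452.
Rounding up gives 6, 9, 12, 6, 5, 5, 5 = 48 seats, so the divisor must be adjusted.
With modified divisor 440: modified quotas Oakdale 4.727, Ashgrove 7.434, Millford 10.648, Rivermont 4.743, Fernley 4.257, Stonebridge 4.164, Pinehurst 4.050.
Rounding up: Oakdale 5, Ashgrove 8, Millford 11, Rivermont 5, Fernley 5, Stonebridge 5, Pinehurst 5 (total 44).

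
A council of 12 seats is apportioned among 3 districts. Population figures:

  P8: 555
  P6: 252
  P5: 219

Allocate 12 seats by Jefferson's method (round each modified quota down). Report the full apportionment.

Standard divisor 1026/12 ≈ 85.5; standard quotas: P8 6.491, P6 2.947, P5 2.561.
Rounding down gives 6, 2, 2 = 10 seats, so the divisor must be adjusted.
With modified divisor 76: modified quotas P8 7.303, P6 3.316, P5 2.882.
Rounding down: P8 7, P6 3, P5 2 (total 12).

P8=7; P6=3; P5=2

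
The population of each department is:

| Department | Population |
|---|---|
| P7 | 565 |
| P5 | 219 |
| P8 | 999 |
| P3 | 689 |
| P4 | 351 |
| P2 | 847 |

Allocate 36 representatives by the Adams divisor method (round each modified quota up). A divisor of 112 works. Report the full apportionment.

P7=6, P5=2, P8=9, P3=7, P4=4, P2=8

With modified divisor 112: modified quotas P7 5.045, P5 1.955, P8 8.920, P3 6.152, P4 3.134, P2 7.562.
Rounding up: P7 6, P5 2, P8 9, P3 7, P4 4, P2 8 (total 36).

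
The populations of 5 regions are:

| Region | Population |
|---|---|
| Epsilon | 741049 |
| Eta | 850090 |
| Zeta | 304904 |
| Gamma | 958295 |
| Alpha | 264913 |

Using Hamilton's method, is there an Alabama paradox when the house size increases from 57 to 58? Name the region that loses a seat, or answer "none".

At 57 seats: Epsilon 14, Eta 15, Zeta 6, Gamma 17, Alpha 5.
At 58 seats: Epsilon 14, Eta 16, Zeta 5, Gamma 18, Alpha 5.
Zeta drops from 6 to 5.

Zeta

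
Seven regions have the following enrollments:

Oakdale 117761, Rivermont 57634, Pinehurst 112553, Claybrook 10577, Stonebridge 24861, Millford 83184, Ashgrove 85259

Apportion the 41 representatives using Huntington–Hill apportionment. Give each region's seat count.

Oakdale 10, Rivermont 5, Pinehurst 9, Claybrook 1, Stonebridge 2, Millford 7, Ashgrove 7

With divisor 12139: modified quotas Oakdale 9.701, Rivermont 4.748, Pinehurst 9.272, Claybrook 0.871, Stonebridge 2.048, Millford 6.853, Ashgrove 7.024.
Geometric-mean thresholds: Oakdale √(9·10)=9.487, Rivermont √(4·5)=4.472, Pinehurst √(9·10)=9.487, Claybrook (min 1), Stonebridge √(2·3)=2.449, Millford √(6·7)=6.481, Ashgrove √(7·8)=7.483.
Each quota rounded against its threshold gives Oakdale 10, Rivermont 5, Pinehurst 9, Claybrook 1, Stonebridge 2, Millford 7, Ashgrove 7 (total 41).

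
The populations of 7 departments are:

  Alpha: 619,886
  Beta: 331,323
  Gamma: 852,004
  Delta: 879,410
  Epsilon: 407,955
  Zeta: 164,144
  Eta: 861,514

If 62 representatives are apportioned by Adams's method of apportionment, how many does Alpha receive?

Standard divisor 4116236/62 ≈ 66390.903; standard quotas: Alpha 9.337, Beta 4.990, Gamma 12.833, Delta 13.246, Epsilon 6.145, Zeta 2.472, Eta 12.976.
Rounding up gives 10, 5, 13, 14, 7, 3, 13 = 65 seats, so the divisor must be adjusted.
With modified divisor 69900: modified quotas Alpha 8.868, Beta 4.740, Gamma 12.189, Delta 12.581, Epsilon 5.836, Zeta 2.348, Eta 12.325.
Rounding up: Alpha 9, Beta 5, Gamma 13, Delta 13, Epsilon 6, Zeta 3, Eta 13 (total 62).
Alpha receives 9.

9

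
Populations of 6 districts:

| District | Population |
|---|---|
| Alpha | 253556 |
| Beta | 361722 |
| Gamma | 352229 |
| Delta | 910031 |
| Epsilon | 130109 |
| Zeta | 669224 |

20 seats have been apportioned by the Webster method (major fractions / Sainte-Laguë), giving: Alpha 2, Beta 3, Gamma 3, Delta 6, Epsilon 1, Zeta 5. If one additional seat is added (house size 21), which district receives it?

Delta

Priority for the next seat is population ÷ (current seats + 0.5).
Priorities: Alpha 101422.400, Beta 103349.143, Gamma 100636.857, Delta 140004.769, Epsilon 86739.333, Zeta 121677.091.
Highest priority: Delta.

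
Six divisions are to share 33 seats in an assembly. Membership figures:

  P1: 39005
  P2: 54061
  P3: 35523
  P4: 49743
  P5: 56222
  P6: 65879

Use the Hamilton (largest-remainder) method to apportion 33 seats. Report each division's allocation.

The standard divisor is 300433/33 ≈ 9104.03.
Standard quotas: P1 4.2844, P2 5.9381, P3 3.9019, P4 5.4638, P5 6.1755, P6 7.2362.
Lower quotas: P1 4, P2 5, P3 3, P4 5, P5 6, P6 7 (sum 30, leaving 3 seats).
Remainders in descending order: P2 0.9381, P3 0.9019, P4 0.4638, P1 0.2844, P6 0.2362, P5 0.1755.
The surplus seats go to P2, P3, P4.

P1: 4, P2: 6, P3: 4, P4: 6, P5: 6, P6: 7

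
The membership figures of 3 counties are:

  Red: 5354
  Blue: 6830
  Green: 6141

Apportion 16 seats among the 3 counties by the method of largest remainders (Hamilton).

Total 18325; standard divisor 18325/16 ≈ 1145.312.
Standard quotas: Red 4.6747, Blue 5.9634, Green 5.3619.
Lower quotas: Red 4, Blue 5, Green 5 (sum 14, leaving 2 seats).
Remainders in descending order: Blue 0.9634, Red 0.6747, Green 0.3619.
Largest remainders: Blue, Red receive the extra seats.

Red=5; Blue=6; Green=5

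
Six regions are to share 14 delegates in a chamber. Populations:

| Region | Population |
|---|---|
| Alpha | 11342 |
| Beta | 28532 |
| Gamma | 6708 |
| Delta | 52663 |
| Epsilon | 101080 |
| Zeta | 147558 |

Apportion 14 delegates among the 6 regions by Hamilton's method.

Alpha=1; Beta=1; Gamma=0; Delta=2; Epsilon=4; Zeta=6

The standard divisor is 347883/14 ≈ 24848.786.
Standard quotas: Alpha 0.4564, Beta 1.1482, Gamma 0.2700, Delta 2.1193, Epsilon 4.0678, Zeta 5.9382.
Lower quotas: Alpha 0, Beta 1, Gamma 0, Delta 2, Epsilon 4, Zeta 5 (sum 12, leaving 2 seats).
Remainders in descending order: Zeta 0.9382, Alpha 0.4564, Gamma 0.2700, Beta 0.1482, Delta 0.1193, Epsilon 0.0678.
Largest remainders: Zeta, Alpha receive the extra seats.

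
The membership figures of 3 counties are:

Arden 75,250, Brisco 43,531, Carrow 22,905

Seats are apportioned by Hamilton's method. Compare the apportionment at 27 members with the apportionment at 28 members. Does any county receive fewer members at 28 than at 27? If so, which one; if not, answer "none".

At 27 seats: Arden 14, Brisco 8, Carrow 5.
At 28 seats: Arden 15, Brisco 9, Carrow 4.
Carrow drops from 5 to 4.

Carrow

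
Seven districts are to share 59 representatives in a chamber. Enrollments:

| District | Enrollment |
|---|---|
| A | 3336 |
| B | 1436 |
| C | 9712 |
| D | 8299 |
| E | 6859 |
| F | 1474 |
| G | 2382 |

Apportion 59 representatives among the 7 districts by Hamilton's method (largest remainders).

A=6, B=2, C=17, D=15, E=12, F=3, G=4

Standard divisor: 33498 ÷ 59 ≈ 567.763.
Standard quotas: A 5.8757, B 2.5292, C 17.1057, D 14.6170, E 12.0808, F 2.5962, G 4.1954.
Lower quotas: A 5, B 2, C 17, D 14, E 12, F 2, G 4 (sum 56, leaving 3 seats).
Remainders in descending order: A 0.8757, D 0.6170, F 0.5962, B 0.5292, G 0.1954, C 0.1057, E 0.0808.
The surplus seats go to A, D, F.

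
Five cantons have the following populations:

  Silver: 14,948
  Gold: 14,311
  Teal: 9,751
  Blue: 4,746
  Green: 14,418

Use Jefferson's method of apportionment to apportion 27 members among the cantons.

Silver 7, Gold 7, Teal 4, Blue 2, Green 7

Standard divisor 58174/27 ≈ 2154.593; standard quotas: Silver 6.938, Gold 6.642, Teal 4.526, Blue 2.203, Green 6.692.
Rounding down gives 6, 6, 4, 2, 6 = 24 seats, so the divisor must be adjusted.
With modified divisor 2000: modified quotas Silver 7.474, Gold 7.155, Teal 4.875, Blue 2.373, Green 7.209.
Rounding down: Silver 7, Gold 7, Teal 4, Blue 2, Green 7 (total 27).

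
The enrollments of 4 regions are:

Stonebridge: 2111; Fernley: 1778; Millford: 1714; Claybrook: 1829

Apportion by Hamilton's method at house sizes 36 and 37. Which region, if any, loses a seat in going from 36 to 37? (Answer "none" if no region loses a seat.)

none

At 36 seats: Stonebridge 10, Fernley 9, Millford 8, Claybrook 9.
At 37 seats: Stonebridge 10, Fernley 9, Millford 9, Claybrook 9.
No region's allocation decreased.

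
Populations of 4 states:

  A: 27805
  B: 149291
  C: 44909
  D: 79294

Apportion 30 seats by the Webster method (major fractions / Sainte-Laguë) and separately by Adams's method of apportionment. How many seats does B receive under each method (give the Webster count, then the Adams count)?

15 and 14

Webster: A 3, B 15, C 4, D 8.
Adams: A 3, B 14, C 5, D 8.
B gets 15 under Webster and 14 under Adams.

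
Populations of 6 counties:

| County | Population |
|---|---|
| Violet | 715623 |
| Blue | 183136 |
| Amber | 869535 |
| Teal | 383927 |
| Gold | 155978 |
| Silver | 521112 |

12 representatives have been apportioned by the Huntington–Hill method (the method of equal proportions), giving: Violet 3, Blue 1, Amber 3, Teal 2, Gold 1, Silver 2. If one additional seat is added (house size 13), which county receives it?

Priority for the next seat is population ÷ (√(s·(s+1))).
Priorities: Violet 206582.566, Blue 129496.707, Amber 251013.133, Teal 156737.541, Gold 110293.102, Silver 212743.083.
Highest priority: Amber.

Amber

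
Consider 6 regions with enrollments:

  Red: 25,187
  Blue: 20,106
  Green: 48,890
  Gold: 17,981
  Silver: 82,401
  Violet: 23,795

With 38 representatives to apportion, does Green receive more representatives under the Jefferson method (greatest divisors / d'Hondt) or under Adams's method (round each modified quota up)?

Jefferson

Jefferson: Red 4, Blue 3, Green 9, Gold 3, Silver 15, Violet 4.
Adams: Red 5, Blue 4, Green 8, Gold 3, Silver 14, Violet 4.
Green gets 9 under Jefferson and 8 under Adams.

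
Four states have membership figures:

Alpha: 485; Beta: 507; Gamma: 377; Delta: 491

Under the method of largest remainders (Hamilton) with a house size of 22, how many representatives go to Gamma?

Standard divisor: 1860 ÷ 22 ≈ 84.545.
Standard quotas: Alpha 5.737, Beta 5.997, Gamma 4.459, Delta 5.808.
Lower quotas: Alpha 5, Beta 5, Gamma 4, Delta 5 (sum 19, leaving 3 seats).
Remainders in descending order: Beta 0.997, Delta 0.808, Alpha 0.737, Gamma 0.459.
The surplus seats go to Beta, Delta, Alpha.
Gamma receives 4.

4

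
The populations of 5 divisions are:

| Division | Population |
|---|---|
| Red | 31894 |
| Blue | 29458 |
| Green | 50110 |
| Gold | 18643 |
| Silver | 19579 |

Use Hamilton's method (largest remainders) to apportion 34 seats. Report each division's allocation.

Total 149684; standard divisor 149684/34 ≈ 4402.471.
Standard quotas: Red 7.2446, Blue 6.6912, Green 11.3822, Gold 4.2347, Silver 4.4473.
Lower quotas: Red 7, Blue 6, Green 11, Gold 4, Silver 4 (sum 32, leaving 2 seats).
Remainders in descending order: Blue 0.6912, Silver 0.4473, Green 0.3822, Red 0.2446, Gold 0.2347.
The surplus seats go to Blue, Silver.

Red: 7, Blue: 7, Green: 11, Gold: 4, Silver: 5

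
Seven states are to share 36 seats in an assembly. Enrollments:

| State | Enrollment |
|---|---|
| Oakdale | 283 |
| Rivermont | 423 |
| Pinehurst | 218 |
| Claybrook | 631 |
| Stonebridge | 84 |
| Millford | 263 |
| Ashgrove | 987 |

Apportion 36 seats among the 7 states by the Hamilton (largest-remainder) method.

Oakdale 4, Rivermont 5, Pinehurst 3, Claybrook 8, Stonebridge 1, Millford 3, Ashgrove 12

Total 2889; standard divisor 2889/36 ≈ 80.25.
Standard quotas: Oakdale 3.526, Rivermont 5.271, Pinehurst 2.717, Claybrook 7.863, Stonebridge 1.047, Millford 3.277, Ashgrove 12.299.
Lower quotas: Oakdale 3, Rivermont 5, Pinehurst 2, Claybrook 7, Stonebridge 1, Millford 3, Ashgrove 12 (sum 33, leaving 3 seats).
Remainders in descending order: Claybrook 0.863, Pinehurst 0.717, Oakdale 0.526, Ashgrove 0.299, Millford 0.277, Rivermont 0.271, Stonebridge 0.047.
The surplus seats go to Claybrook, Pinehurst, Oakdale.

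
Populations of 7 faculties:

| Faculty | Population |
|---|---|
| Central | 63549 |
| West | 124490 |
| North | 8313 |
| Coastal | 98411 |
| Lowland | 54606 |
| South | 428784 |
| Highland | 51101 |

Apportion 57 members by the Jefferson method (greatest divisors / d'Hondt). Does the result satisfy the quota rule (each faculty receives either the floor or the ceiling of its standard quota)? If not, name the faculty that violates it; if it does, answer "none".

Standard quotas: Central 4.368, West 8.557, North 0.571, Coastal 6.764, Lowland 3.753, South 29.473, Highland 3.513.
Jefferson allocation: Central 4, West 9, North 0, Coastal 7, Lowland 3, South 31, Highland 3.
South has quota 29.473 (lower 29, upper 30) but receives 31 — outside the quota interval.

South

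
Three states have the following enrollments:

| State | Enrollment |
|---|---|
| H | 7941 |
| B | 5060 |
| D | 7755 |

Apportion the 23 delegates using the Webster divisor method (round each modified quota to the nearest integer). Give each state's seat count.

H: 9, B: 6, D: 8

Standard divisor 20756/23 ≈ 902.435; standard quotas: H 8.800, B 5.607, D 8.593.
Rounding to the nearest integer gives 9, 6, 9 = 24 seats, so the divisor must be adjusted.
With modified divisor 916: modified quotas H 8.669, B 5.524, D 8.466.
Rounding to the nearest integer: H 9, B 6, D 8 (total 23).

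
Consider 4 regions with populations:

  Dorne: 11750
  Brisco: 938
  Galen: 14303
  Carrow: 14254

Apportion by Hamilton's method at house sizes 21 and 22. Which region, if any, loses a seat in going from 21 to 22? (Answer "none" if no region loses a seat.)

At 21 seats: Dorne 6, Brisco 1, Galen 7, Carrow 7.
At 22 seats: Dorne 6, Brisco 0, Galen 8, Carrow 8.
Brisco drops from 1 to 0.

Brisco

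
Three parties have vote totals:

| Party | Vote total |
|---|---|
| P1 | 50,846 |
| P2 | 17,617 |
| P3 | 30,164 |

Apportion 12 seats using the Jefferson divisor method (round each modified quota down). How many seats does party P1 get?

Standard divisor 98627/12 ≈ 8218.917; standard quotas: P1 6.186, P2 2.143, P3 3.670.
Rounding down gives 6, 2, 3 = 11 seats, so the divisor must be adjusted.
With modified divisor 7400: modified quotas P1 6.871, P2 2.381, P3 4.076.
Rounding down: P1 6, P2 2, P3 4 (total 12).
P1 receives 6.

6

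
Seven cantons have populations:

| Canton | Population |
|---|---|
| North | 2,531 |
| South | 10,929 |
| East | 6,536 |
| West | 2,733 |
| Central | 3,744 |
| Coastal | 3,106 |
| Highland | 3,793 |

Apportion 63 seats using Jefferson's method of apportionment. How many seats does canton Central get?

7

Standard divisor 33372/63 ≈ 529.714; standard quotas: North 4.778, South 20.632, East 12.339, West 5.159, Central 7.068, Coastal 5.864, Highland 7.160.
Rounding down gives 4, 20, 12, 5, 7, 5, 7 = 60 seats, so the divisor must be adjusted.
With modified divisor 504: modified quotas North 5.022, South 21.685, East 12.968, West 5.423, Central 7.429, Coastal 6.163, Highland 7.526.
Rounding down: North 5, South 21, East 12, West 5, Central 7, Coastal 6, Highland 7 (total 63).
Central receives 7.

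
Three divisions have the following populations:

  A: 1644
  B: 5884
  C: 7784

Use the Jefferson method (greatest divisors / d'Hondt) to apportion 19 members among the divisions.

Standard divisor 15312/19 ≈ 805.895; standard quotas: A 2.040, B 7.301, C 9.659.
Rounding down gives 2, 7, 9 = 18 seats, so the divisor must be adjusted.
With modified divisor 760: modified quotas A 2.163, B 7.742, C 10.242.
Rounding down: A 2, B 7, C 10 (total 19).

A=2, B=7, C=10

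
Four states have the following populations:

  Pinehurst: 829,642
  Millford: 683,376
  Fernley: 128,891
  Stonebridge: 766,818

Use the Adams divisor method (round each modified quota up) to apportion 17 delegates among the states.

Standard divisor 2408727/17 ≈ 141689.824; standard quotas: Pinehurst 5.855, Millford 4.823, Fernley 0.910, Stonebridge 5.412.
Rounding up gives 6, 5, 1, 6 = 18 seats, so the divisor must be adjusted.
With modified divisor 159600: modified quotas Pinehurst 5.198, Millford 4.282, Fernley 0.808, Stonebridge 4.805.
Rounding up: Pinehurst 6, Millford 5, Fernley 1, Stonebridge 5 (total 17).

Pinehurst 6; Millford 5; Fernley 1; Stonebridge 5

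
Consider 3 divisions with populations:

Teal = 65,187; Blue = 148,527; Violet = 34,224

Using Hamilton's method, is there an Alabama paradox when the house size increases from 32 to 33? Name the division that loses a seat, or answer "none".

At 32 seats: Teal 8, Blue 19, Violet 5.
At 33 seats: Teal 9, Blue 20, Violet 4.
Violet drops from 5 to 4.

Violet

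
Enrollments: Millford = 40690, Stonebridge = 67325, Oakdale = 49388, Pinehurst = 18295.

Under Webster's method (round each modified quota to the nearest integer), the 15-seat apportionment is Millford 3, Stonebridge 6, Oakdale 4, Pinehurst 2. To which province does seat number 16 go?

Millford

Priority for the next seat is population ÷ (current seats + 0.5).
Priorities: Millford 11625.714, Stonebridge 10357.692, Oakdale 10975.111, Pinehurst 7318.000.
Highest priority: Millford.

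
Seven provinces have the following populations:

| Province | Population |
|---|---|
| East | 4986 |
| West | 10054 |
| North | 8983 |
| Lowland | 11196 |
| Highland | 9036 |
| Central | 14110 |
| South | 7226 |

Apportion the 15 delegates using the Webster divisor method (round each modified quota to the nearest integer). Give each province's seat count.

Standard divisor 65591/15 ≈ 4372.733; standard quotas: East 1.140, West 2.299, North 2.054, Lowland 2.560, Highland 2.066, Central 3.227, South 1.653.
Rounding to the nearest integer gives East 1, West 2, North 2, Lowland 3, Highland 2, Central 3, South 2 — total 15, matching the house size, so no adjustment is needed.

East=1, West=2, North=2, Lowland=3, Highland=2, Central=3, South=2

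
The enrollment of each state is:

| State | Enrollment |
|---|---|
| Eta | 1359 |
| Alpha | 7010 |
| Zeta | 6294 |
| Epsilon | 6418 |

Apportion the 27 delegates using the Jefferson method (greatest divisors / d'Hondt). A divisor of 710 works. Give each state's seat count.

Eta: 1, Alpha: 9, Zeta: 8, Epsilon: 9

With modified divisor 710: modified quotas Eta 1.914, Alpha 9.873, Zeta 8.865, Epsilon 9.039.
Rounding down: Eta 1, Alpha 9, Zeta 8, Epsilon 9 (total 27).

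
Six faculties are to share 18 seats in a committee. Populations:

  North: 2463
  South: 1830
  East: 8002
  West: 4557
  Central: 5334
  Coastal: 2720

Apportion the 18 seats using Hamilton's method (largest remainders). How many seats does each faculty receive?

North: 2; South: 1; East: 6; West: 3; Central: 4; Coastal: 2

The standard divisor is 24906/18 ≈ 1383.667.
Standard quotas: North 1.7801, South 1.3226, East 5.7832, West 3.2934, Central 3.8550, Coastal 1.9658.
Lower quotas: North 1, South 1, East 5, West 3, Central 3, Coastal 1 (sum 14, leaving 4 seats).
Remainders in descending order: Coastal 0.9658, Central 0.8550, East 0.7832, North 0.7801, South 0.3226, West 0.2934.
Largest remainders: Coastal, Central, East, North receive the extra seats.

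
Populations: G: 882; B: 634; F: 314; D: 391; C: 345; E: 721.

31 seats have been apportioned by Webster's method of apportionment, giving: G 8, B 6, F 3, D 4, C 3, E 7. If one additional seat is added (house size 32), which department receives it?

Priority for the next seat is population ÷ (current seats + 0.5).
Priorities: G 103.765, B 97.538, F 89.714, D 86.889, C 98.571, E 96.133.
Highest priority: G.

G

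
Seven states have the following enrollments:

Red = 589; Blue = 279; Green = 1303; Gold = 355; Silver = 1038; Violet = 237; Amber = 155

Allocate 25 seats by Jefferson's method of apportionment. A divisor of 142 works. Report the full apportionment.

Red: 4, Blue: 1, Green: 9, Gold: 2, Silver: 7, Violet: 1, Amber: 1

With modified divisor 142: modified quotas Red 4.148, Blue 1.965, Green 9.176, Gold 2.500, Silver 7.310, Violet 1.669, Amber 1.092.
Rounding down: Red 4, Blue 1, Green 9, Gold 2, Silver 7, Violet 1, Amber 1 (total 25).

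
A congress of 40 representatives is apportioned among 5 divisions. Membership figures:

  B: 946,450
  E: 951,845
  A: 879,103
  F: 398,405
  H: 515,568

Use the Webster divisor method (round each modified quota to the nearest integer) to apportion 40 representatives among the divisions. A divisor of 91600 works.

With modified divisor 91600: modified quotas B 10.332, E 10.391, A 9.597, F 4.349, H 5.628.
Rounding to the nearest integer: B 10, E 10, A 10, F 4, H 6 (total 40).

B=10, E=10, A=10, F=4, H=6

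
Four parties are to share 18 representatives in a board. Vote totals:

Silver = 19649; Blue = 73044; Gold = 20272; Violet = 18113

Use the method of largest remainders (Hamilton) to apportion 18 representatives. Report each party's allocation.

Total 131078; standard divisor 131078/18 ≈ 7282.111.
Standard quotas: Silver 2.6983, Blue 10.0306, Gold 2.7838, Violet 2.4873.
Lower quotas: Silver 2, Blue 10, Gold 2, Violet 2 (sum 16, leaving 2 seats).
Remainders in descending order: Gold 0.7838, Silver 0.6983, Violet 0.4873, Blue 0.0306.
Largest remainders: Gold, Silver receive the extra seats.

Silver 3, Blue 10, Gold 3, Violet 2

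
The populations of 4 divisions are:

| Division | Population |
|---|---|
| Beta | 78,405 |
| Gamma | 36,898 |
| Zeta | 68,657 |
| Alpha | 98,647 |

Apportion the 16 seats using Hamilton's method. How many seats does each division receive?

Beta: 4, Gamma: 2, Zeta: 4, Alpha: 6

Standard divisor: 282607 ÷ 16 ≈ 17662.938.
Standard quotas: Beta 4.4390, Gamma 2.0890, Zeta 3.8871, Alpha 5.5850.
Lower quotas: Beta 4, Gamma 2, Zeta 3, Alpha 5 (sum 14, leaving 2 seats).
Remainders in descending order: Zeta 0.8871, Alpha 0.5850, Beta 0.4390, Gamma 0.0890.
Largest remainders: Zeta, Alpha receive the extra seats.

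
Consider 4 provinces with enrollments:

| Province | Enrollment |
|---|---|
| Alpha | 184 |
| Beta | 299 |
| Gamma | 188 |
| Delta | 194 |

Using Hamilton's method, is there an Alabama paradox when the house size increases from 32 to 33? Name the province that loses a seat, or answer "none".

At 32 seats: Alpha 7, Beta 11, Gamma 7, Delta 7.
At 33 seats: Alpha 7, Beta 12, Gamma 7, Delta 7.
No province's allocation decreased.

none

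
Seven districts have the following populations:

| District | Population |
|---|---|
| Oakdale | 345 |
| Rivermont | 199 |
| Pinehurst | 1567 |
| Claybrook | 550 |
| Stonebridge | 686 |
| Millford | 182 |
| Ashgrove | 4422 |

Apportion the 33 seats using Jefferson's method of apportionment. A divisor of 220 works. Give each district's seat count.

Oakdale=1, Rivermont=0, Pinehurst=7, Claybrook=2, Stonebridge=3, Millford=0, Ashgrove=20

With modified divisor 220: modified quotas Oakdale 1.568, Rivermont 0.905, Pinehurst 7.123, Claybrook 2.500, Stonebridge 3.118, Millford 0.827, Ashgrove 20.100.
Rounding down: Oakdale 1, Rivermont 0, Pinehurst 7, Claybrook 2, Stonebridge 3, Millford 0, Ashgrove 20 (total 33).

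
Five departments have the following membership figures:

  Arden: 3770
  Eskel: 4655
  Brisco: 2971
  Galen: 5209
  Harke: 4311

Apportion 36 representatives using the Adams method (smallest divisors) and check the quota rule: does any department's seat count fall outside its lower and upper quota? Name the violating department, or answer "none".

none

Standard quotas: Arden 6.489, Eskel 8.012, Brisco 5.114, Galen 8.966, Harke 7.420.
Adams allocation: Arden 7, Eskel 8, Brisco 5, Galen 9, Harke 7.
Every allocation lies between the lower and upper quota.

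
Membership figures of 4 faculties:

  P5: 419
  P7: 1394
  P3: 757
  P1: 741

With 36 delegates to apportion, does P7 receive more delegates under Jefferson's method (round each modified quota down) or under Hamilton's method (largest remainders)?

Jefferson: P5 4, P7 16, P3 8, P1 8.
Hamilton: P5 5, P7 15, P3 8, P1 8.
P7 gets 16 under Jefferson and 15 under Hamilton.

Jefferson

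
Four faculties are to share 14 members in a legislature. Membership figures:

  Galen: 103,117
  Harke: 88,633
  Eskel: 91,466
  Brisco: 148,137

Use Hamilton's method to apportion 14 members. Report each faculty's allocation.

The standard divisor is 431353/14 ≈ 30810.929.
Standard quotas: Galen 3.3468, Harke 2.8767, Eskel 2.9686, Brisco 4.8079.
Lower quotas: Galen 3, Harke 2, Eskel 2, Brisco 4 (sum 11, leaving 3 seats).
Remainders in descending order: Eskel 0.9686, Harke 0.8767, Brisco 0.8079, Galen 0.3468.
The surplus seats go to Eskel, Harke, Brisco.

Galen 3, Harke 3, Eskel 3, Brisco 5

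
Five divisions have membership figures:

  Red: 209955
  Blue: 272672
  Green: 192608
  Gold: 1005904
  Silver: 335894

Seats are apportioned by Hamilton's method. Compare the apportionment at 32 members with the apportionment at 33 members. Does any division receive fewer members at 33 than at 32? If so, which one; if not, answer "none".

At 32 seats: Red 4, Blue 4, Green 3, Gold 16, Silver 5.
At 33 seats: Red 3, Blue 5, Green 3, Gold 16, Silver 6.
Red drops from 4 to 3.

Red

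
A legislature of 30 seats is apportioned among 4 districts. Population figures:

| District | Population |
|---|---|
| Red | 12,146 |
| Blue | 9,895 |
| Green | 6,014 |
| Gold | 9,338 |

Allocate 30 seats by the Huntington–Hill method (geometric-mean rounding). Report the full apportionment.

With divisor 1264: modified quotas Red 9.609, Blue 7.828, Green 4.758, Gold 7.388.
Geometric-mean thresholds: Red √(9·10)=9.487, Blue √(7·8)=7.483, Green √(4·5)=4.472, Gold √(7·8)=7.483.
Each quota rounded against its threshold gives Red 10, Blue 8, Green 5, Gold 7 (total 30).

Red=10, Blue=8, Green=5, Gold=7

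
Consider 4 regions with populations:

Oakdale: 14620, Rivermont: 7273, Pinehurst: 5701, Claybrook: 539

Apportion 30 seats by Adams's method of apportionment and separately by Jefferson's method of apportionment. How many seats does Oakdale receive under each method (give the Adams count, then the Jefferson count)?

15 and 16

Adams: Oakdale 15, Rivermont 8, Pinehurst 6, Claybrook 1.
Jefferson: Oakdale 16, Rivermont 8, Pinehurst 6, Claybrook 0.
Oakdale gets 15 under Adams and 16 under Jefferson.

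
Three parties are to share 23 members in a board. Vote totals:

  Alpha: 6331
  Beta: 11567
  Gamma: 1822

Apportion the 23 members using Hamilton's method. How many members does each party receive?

Alpha: 7, Beta: 14, Gamma: 2

Total 19720; standard divisor 19720/23 ≈ 857.391.
Standard quotas: Alpha 7.3840, Beta 13.4909, Gamma 2.1251.
Lower quotas: Alpha 7, Beta 13, Gamma 2 (sum 22, leaving 1 seat).
Remainders in descending order: Beta 0.4909, Alpha 0.3840, Gamma 0.1251.
Largest remainder: Beta receives the extra seat.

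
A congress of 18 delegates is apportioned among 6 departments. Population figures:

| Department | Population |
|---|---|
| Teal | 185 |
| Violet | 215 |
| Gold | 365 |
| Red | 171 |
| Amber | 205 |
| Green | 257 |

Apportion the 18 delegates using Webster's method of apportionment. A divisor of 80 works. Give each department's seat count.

Teal 2, Violet 3, Gold 5, Red 2, Amber 3, Green 3

With modified divisor 80: modified quotas Teal 2.312, Violet 2.688, Gold 4.562, Red 2.138, Amber 2.562, Green 3.212.
Rounding to the nearest integer: Teal 2, Violet 3, Gold 5, Red 2, Amber 3, Green 3 (total 18).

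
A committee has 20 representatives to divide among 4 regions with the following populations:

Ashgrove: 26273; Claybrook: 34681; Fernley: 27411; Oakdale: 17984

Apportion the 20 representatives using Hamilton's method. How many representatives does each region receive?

Standard divisor: 106349 ÷ 20 ≈ 5317.45.
Standard quotas: Ashgrove 4.9409, Claybrook 6.5221, Fernley 5.1549, Oakdale 3.3821.
Lower quotas: Ashgrove 4, Claybrook 6, Fernley 5, Oakdale 3 (sum 18, leaving 2 seats).
Remainders in descending order: Ashgrove 0.9409, Claybrook 0.5221, Oakdale 0.3821, Fernley 0.1549.
The surplus seats go to Ashgrove, Claybrook.

Ashgrove 5, Claybrook 7, Fernley 5, Oakdale 3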